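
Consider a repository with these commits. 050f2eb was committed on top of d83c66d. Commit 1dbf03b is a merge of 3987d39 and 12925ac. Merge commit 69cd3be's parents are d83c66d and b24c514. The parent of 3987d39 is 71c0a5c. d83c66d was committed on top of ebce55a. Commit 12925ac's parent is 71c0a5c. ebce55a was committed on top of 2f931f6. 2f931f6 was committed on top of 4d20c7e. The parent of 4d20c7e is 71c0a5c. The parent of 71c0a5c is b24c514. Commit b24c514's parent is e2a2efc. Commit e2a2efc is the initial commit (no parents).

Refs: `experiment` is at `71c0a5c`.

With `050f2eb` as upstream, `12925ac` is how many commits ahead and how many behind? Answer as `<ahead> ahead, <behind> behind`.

Reachable from 12925ac: {12925ac, 71c0a5c, b24c514, e2a2efc}.
Reachable from 050f2eb: {050f2eb, 2f931f6, 4d20c7e, 71c0a5c, b24c514, d83c66d, e2a2efc, ebce55a}.
Only in 12925ac's history (ahead): {12925ac} — 1.
Only in 050f2eb's history (behind): {050f2eb, 2f931f6, 4d20c7e, d83c66d, ebce55a} — 5.

1 ahead, 5 behind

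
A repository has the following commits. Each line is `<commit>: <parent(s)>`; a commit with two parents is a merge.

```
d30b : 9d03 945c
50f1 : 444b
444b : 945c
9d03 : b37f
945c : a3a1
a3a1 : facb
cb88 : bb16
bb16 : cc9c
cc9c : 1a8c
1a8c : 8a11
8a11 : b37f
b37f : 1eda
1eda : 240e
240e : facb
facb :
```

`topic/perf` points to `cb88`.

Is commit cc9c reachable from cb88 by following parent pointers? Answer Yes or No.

Yes

Ancestors of cb88 (commits reachable by following parents): {1a8c, 1eda, 240e, 8a11, b37f, bb16, cb88, cc9c, facb}.
cc9c is in that set, so it is an ancestor of cb88.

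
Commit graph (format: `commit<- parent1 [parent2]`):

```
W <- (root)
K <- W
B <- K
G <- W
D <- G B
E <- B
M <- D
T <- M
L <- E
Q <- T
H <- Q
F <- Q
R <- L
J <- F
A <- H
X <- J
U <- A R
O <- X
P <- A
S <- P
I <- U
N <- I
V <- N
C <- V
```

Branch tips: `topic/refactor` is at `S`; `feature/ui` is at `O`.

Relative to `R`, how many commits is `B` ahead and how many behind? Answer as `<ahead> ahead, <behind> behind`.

Reachable from B: {B, K, W}.
Reachable from R: {B, E, K, L, R, W}.
Only in B's history (ahead): {} — 0.
Only in R's history (behind): {E, L, R} — 3.

0 ahead, 3 behind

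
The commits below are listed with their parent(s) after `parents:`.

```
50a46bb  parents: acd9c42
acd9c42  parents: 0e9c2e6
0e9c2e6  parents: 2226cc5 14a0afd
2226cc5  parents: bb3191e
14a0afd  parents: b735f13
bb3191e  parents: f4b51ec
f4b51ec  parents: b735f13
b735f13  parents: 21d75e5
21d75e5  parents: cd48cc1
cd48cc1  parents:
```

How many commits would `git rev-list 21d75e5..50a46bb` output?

8

Reachable from 50a46bb: {0e9c2e6, 14a0afd, 21d75e5, 2226cc5, 50a46bb, acd9c42, b735f13, bb3191e, cd48cc1, f4b51ec}.
Reachable from 21d75e5: {21d75e5, cd48cc1}.
In 50a46bb's history but not 21d75e5's: {0e9c2e6, 14a0afd, 2226cc5, 50a46bb, acd9c42, b735f13, bb3191e, f4b51ec} — 8 commits.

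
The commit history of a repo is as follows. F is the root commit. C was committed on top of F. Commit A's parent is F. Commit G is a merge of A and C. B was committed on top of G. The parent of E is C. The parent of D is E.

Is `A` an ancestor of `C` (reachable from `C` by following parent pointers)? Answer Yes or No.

No

Ancestors of C: {C, F}.
A is not in that set, so it is not an ancestor of C.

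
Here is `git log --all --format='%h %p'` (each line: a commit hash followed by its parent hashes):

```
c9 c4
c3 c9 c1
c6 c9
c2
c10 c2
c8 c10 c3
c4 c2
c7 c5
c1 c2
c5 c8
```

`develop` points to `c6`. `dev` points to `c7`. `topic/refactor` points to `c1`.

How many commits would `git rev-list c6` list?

Walking parent pointers from c6: reachable set = {c2, c4, c6, c9}.
That is 4 commits.

4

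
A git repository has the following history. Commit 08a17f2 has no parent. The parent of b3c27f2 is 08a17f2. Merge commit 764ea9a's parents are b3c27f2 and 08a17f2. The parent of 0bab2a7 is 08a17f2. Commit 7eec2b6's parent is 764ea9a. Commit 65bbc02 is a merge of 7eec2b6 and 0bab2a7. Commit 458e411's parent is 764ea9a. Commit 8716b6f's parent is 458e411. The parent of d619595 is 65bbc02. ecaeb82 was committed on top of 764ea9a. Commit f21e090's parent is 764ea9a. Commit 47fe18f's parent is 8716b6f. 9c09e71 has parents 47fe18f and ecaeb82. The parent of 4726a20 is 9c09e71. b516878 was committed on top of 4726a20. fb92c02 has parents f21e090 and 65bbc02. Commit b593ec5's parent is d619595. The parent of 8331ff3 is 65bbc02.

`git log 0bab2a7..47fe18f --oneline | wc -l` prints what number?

5

Reachable from 47fe18f: {08a17f2, 458e411, 47fe18f, 764ea9a, 8716b6f, b3c27f2}.
Reachable from 0bab2a7: {08a17f2, 0bab2a7}.
In 47fe18f's history but not 0bab2a7's: {458e411, 47fe18f, 764ea9a, 8716b6f, b3c27f2} — 5 commits.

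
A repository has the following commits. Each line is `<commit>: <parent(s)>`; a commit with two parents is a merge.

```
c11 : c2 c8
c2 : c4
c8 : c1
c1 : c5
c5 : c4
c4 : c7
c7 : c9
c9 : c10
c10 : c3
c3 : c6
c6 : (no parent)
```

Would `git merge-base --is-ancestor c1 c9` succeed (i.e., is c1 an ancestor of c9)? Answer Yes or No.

No

Ancestors of c9: {c10, c3, c6, c9}.
c1 is not in that set, so it is not an ancestor of c9.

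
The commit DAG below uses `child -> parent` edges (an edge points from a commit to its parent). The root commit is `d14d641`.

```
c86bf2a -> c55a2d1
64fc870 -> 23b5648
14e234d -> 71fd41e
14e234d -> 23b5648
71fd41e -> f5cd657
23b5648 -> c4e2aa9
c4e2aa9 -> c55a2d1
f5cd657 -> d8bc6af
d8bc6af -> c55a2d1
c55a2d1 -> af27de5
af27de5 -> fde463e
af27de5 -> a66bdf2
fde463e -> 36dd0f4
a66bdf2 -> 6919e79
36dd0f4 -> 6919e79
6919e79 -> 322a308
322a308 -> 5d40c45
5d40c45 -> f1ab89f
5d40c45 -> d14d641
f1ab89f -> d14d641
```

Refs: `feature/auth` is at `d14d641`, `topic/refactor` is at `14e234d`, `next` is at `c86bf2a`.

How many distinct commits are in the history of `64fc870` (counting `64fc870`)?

13

Walking parent pointers from 64fc870: reachable set = {23b5648, 322a308, 36dd0f4, 5d40c45, 64fc870, 6919e79, a66bdf2, af27de5, c4e2aa9, c55a2d1, d14d641, f1ab89f, fde463e}.
That is 13 commits.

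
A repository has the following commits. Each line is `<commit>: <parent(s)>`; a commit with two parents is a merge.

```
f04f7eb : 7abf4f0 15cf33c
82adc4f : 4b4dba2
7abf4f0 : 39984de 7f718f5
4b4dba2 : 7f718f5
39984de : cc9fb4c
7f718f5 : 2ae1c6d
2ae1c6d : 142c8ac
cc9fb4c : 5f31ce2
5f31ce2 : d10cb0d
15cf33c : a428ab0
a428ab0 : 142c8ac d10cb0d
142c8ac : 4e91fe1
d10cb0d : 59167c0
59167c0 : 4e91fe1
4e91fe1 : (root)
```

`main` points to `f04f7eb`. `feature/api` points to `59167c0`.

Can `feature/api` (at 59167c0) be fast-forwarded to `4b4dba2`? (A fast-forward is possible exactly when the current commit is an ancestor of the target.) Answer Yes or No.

A fast-forward from 59167c0 to 4b4dba2 is possible iff 59167c0 is an ancestor of 4b4dba2.
Ancestors of 4b4dba2: {142c8ac, 2ae1c6d, 4b4dba2, 4e91fe1, 7f718f5}.
59167c0 is not among them, so fast-forward is not possible.

No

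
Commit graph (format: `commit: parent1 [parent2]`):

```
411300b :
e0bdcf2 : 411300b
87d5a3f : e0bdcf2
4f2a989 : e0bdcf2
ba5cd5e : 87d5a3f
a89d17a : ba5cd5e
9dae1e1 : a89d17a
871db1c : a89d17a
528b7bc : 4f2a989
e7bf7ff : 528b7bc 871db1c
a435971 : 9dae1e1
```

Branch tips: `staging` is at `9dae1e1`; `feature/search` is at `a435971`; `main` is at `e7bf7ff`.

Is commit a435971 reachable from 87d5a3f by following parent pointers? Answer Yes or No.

Ancestors of 87d5a3f: {411300b, 87d5a3f, e0bdcf2}.
a435971 is not in that set, so it is not an ancestor of 87d5a3f.

No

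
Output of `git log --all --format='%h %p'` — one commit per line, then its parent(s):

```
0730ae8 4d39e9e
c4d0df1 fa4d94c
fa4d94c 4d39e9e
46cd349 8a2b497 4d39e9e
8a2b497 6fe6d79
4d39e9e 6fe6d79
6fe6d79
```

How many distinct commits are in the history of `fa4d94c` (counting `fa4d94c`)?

Walking parent pointers from fa4d94c: reachable set = {4d39e9e, 6fe6d79, fa4d94c}.
That is 3 commits.

3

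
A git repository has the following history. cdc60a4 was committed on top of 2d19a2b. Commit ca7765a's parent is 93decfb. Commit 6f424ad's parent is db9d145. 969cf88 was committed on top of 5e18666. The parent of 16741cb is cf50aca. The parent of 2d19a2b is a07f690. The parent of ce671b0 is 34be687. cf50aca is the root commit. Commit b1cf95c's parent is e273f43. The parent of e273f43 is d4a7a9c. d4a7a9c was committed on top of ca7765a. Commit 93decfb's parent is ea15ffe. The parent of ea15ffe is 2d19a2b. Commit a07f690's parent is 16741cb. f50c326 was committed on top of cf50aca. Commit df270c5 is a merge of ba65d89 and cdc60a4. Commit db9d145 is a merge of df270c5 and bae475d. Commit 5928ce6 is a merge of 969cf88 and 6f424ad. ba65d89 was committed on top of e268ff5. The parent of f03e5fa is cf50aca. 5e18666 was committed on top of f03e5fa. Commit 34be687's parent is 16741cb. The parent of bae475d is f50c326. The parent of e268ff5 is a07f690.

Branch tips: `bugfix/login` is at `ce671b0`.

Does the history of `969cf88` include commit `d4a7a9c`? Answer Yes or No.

No

Ancestors of 969cf88: {5e18666, 969cf88, cf50aca, f03e5fa}.
d4a7a9c is not in that set, so it is not an ancestor of 969cf88.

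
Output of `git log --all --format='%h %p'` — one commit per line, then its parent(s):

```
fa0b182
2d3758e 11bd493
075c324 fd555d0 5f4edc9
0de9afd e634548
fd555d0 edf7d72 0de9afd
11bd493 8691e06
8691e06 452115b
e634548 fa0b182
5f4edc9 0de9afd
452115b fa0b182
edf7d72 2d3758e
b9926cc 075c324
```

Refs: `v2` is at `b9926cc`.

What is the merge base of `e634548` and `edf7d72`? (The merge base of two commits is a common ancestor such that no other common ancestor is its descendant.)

Ancestors of e634548: {e634548, fa0b182}.
Ancestors of edf7d72: {11bd493, 2d3758e, 452115b, 8691e06, edf7d72, fa0b182}.
Common ancestors: {fa0b182}.
The only common ancestor is fa0b182, so it is the merge base.

fa0b182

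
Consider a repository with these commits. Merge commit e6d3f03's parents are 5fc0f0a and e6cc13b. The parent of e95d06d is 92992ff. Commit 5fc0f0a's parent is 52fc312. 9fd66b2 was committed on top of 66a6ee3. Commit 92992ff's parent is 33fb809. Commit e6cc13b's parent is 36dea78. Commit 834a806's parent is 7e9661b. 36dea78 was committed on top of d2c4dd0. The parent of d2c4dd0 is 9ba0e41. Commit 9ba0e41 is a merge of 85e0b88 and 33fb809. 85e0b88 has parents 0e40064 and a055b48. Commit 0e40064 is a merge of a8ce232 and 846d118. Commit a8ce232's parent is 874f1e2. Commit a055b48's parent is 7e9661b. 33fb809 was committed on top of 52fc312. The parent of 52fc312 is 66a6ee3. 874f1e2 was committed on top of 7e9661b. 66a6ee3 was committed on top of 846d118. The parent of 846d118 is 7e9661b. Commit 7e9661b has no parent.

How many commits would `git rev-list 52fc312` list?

4

Walking parent pointers from 52fc312: reachable set = {52fc312, 66a6ee3, 7e9661b, 846d118}.
That is 4 commits.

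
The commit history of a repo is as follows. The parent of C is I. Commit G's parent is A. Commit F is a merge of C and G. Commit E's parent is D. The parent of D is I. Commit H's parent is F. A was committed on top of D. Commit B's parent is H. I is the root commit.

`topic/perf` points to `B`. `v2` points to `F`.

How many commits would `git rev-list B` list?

Walking parent pointers from B: reachable set = {A, B, C, D, F, G, H, I}.
That is 8 commits.

8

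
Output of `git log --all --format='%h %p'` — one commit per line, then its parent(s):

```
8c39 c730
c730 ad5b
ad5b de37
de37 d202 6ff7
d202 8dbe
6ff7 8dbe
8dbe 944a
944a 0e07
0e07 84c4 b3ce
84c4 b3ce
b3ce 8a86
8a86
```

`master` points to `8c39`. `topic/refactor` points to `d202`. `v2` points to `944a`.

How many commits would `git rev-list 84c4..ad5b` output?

7

Reachable from ad5b: {0e07, 6ff7, 84c4, 8a86, 8dbe, 944a, ad5b, b3ce, d202, de37}.
Reachable from 84c4: {84c4, 8a86, b3ce}.
In ad5b's history but not 84c4's: {0e07, 6ff7, 8dbe, 944a, ad5b, d202, de37} — 7 commits.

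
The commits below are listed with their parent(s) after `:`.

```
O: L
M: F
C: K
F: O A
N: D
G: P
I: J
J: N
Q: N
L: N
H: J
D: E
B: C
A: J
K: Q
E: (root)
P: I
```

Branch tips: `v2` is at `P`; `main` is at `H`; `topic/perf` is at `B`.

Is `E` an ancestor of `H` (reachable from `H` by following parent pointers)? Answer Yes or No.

Ancestors of H (commits reachable by following parents): {D, E, H, J, N}.
E is in that set, so it is an ancestor of H.

Yes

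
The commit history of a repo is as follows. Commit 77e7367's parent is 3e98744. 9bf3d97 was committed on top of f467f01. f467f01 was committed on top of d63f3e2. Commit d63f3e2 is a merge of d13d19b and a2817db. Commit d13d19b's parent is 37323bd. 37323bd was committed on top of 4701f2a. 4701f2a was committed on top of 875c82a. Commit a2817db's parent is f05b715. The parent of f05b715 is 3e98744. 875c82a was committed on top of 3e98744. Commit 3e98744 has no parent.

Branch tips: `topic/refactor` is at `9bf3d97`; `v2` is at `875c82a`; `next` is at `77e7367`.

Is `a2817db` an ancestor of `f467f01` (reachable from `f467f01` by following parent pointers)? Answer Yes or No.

Ancestors of f467f01 (commits reachable by following parents): {37323bd, 3e98744, 4701f2a, 875c82a, a2817db, d13d19b, d63f3e2, f05b715, f467f01}.
a2817db is in that set, so it is an ancestor of f467f01.

Yes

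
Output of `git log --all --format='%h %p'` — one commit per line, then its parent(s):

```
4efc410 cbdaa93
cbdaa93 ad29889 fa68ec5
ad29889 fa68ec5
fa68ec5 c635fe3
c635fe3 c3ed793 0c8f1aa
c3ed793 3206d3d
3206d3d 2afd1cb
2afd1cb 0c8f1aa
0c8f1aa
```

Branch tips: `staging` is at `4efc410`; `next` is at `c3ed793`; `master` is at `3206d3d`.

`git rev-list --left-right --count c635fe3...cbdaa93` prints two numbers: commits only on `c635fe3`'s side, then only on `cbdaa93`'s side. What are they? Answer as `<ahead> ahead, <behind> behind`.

0 ahead, 3 behind

Reachable from c635fe3: {0c8f1aa, 2afd1cb, 3206d3d, c3ed793, c635fe3}.
Reachable from cbdaa93: {0c8f1aa, 2afd1cb, 3206d3d, ad29889, c3ed793, c635fe3, cbdaa93, fa68ec5}.
Only in c635fe3's history (ahead): {} — 0.
Only in cbdaa93's history (behind): {ad29889, cbdaa93, fa68ec5} — 3.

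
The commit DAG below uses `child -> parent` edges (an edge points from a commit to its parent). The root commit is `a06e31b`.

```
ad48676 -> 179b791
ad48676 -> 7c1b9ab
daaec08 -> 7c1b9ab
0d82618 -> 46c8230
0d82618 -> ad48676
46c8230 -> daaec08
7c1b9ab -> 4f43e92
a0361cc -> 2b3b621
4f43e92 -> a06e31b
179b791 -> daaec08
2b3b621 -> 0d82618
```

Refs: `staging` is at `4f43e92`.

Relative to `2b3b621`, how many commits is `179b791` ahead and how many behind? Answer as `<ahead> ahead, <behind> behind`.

0 ahead, 4 behind

Reachable from 179b791: {179b791, 4f43e92, 7c1b9ab, a06e31b, daaec08}.
Reachable from 2b3b621: {0d82618, 179b791, 2b3b621, 46c8230, 4f43e92, 7c1b9ab, a06e31b, ad48676, daaec08}.
Only in 179b791's history (ahead): {} — 0.
Only in 2b3b621's history (behind): {0d82618, 2b3b621, 46c8230, ad48676} — 4.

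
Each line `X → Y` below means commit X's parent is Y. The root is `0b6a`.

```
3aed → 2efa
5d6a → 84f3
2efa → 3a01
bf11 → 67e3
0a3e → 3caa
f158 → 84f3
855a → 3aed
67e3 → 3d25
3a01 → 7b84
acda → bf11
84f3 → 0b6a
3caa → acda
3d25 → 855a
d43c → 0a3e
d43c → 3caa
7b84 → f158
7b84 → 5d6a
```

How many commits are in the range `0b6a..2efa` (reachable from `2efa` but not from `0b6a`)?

6

Reachable from 2efa: {0b6a, 2efa, 3a01, 5d6a, 7b84, 84f3, f158}.
Reachable from 0b6a: {0b6a}.
In 2efa's history but not 0b6a's: {2efa, 3a01, 5d6a, 7b84, 84f3, f158} — 6 commits.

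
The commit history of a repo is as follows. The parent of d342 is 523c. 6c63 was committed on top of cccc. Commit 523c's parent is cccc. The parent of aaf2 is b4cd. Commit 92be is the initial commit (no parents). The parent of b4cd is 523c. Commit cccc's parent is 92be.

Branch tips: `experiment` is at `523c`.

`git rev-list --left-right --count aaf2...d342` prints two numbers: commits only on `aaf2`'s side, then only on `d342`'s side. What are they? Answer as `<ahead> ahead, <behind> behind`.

2 ahead, 1 behind

Reachable from aaf2: {523c, 92be, aaf2, b4cd, cccc}.
Reachable from d342: {523c, 92be, cccc, d342}.
Only in aaf2's history (ahead): {aaf2, b4cd} — 2.
Only in d342's history (behind): {d342} — 1.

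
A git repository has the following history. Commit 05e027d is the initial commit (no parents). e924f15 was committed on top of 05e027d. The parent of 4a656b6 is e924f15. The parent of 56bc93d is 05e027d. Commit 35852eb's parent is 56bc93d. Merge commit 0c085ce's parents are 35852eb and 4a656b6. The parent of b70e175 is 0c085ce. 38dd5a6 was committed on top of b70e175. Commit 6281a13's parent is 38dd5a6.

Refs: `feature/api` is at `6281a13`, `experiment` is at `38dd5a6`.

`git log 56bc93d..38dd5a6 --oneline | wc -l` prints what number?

6

Reachable from 38dd5a6: {05e027d, 0c085ce, 35852eb, 38dd5a6, 4a656b6, 56bc93d, b70e175, e924f15}.
Reachable from 56bc93d: {05e027d, 56bc93d}.
In 38dd5a6's history but not 56bc93d's: {0c085ce, 35852eb, 38dd5a6, 4a656b6, b70e175, e924f15} — 6 commits.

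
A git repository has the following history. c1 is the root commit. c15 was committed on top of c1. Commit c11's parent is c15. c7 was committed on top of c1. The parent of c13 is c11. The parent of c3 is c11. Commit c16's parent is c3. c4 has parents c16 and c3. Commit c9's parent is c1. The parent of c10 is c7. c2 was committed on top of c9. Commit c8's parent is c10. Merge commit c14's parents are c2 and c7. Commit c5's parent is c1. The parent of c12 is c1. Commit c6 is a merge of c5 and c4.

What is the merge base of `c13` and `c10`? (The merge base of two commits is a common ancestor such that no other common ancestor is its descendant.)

c1

Ancestors of c13: {c1, c11, c13, c15}.
Ancestors of c10: {c1, c10, c7}.
Common ancestors: {c1}.
The only common ancestor is c1, so it is the merge base.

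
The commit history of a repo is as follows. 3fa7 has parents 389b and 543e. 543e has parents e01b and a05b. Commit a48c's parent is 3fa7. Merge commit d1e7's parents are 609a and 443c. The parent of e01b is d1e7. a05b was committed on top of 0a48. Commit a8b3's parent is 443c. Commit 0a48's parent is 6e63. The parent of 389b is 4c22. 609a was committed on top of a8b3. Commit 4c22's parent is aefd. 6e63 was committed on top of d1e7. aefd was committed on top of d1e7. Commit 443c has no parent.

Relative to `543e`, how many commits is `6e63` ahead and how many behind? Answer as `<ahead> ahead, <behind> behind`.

0 ahead, 4 behind

Reachable from 6e63: {443c, 609a, 6e63, a8b3, d1e7}.
Reachable from 543e: {0a48, 443c, 543e, 609a, 6e63, a05b, a8b3, d1e7, e01b}.
Only in 6e63's history (ahead): {} — 0.
Only in 543e's history (behind): {0a48, 543e, a05b, e01b} — 4.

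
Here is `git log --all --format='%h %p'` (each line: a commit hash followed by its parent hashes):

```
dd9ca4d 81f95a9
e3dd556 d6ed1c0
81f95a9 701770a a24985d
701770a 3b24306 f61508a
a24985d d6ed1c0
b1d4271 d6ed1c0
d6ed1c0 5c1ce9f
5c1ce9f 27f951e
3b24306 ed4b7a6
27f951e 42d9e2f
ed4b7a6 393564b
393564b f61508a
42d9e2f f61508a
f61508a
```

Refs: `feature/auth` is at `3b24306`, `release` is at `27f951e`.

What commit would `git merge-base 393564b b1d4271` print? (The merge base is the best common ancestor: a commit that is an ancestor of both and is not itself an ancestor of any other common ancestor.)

f61508a

Ancestors of 393564b: {393564b, f61508a}.
Ancestors of b1d4271: {27f951e, 42d9e2f, 5c1ce9f, b1d4271, d6ed1c0, f61508a}.
Common ancestors: {f61508a}.
The only common ancestor is f61508a, so it is the merge base.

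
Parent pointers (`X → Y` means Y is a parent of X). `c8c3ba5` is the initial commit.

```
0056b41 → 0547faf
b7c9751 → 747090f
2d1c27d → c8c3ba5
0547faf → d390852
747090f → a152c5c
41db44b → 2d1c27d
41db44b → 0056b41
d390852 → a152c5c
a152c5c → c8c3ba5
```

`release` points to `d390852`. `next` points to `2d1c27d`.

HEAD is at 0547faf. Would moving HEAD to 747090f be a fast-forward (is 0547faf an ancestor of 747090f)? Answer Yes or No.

No

A fast-forward from 0547faf to 747090f is possible iff 0547faf is an ancestor of 747090f.
Ancestors of 747090f: {747090f, a152c5c, c8c3ba5}.
0547faf is not among them, so fast-forward is not possible.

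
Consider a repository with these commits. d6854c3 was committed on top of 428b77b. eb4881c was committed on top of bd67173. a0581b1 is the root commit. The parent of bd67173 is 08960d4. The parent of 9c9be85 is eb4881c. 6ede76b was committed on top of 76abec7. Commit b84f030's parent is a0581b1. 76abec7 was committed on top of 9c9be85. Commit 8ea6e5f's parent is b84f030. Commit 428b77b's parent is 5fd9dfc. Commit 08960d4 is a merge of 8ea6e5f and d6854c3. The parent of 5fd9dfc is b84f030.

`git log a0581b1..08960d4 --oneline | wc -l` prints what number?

6

Reachable from 08960d4: {08960d4, 428b77b, 5fd9dfc, 8ea6e5f, a0581b1, b84f030, d6854c3}.
Reachable from a0581b1: {a0581b1}.
In 08960d4's history but not a0581b1's: {08960d4, 428b77b, 5fd9dfc, 8ea6e5f, b84f030, d6854c3} — 6 commits.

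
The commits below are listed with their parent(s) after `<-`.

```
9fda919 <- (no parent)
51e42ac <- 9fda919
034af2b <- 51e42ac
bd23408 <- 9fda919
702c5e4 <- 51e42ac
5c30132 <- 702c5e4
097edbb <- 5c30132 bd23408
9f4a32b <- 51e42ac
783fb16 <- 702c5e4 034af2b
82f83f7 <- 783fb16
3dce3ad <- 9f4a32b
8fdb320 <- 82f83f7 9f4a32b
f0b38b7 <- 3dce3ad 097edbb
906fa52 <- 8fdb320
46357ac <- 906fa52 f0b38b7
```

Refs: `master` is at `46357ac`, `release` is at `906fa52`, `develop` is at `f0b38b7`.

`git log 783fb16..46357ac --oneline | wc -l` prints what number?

10

Reachable from 46357ac: {034af2b, 097edbb, 3dce3ad, 46357ac, 51e42ac, 5c30132, 702c5e4, 783fb16, 82f83f7, 8fdb320, 906fa52, 9f4a32b, 9fda919, bd23408, f0b38b7}.
Reachable from 783fb16: {034af2b, 51e42ac, 702c5e4, 783fb16, 9fda919}.
In 46357ac's history but not 783fb16's: {097edbb, 3dce3ad, 46357ac, 5c30132, 82f83f7, 8fdb320, 906fa52, 9f4a32b, bd23408, f0b38b7} — 10 commits.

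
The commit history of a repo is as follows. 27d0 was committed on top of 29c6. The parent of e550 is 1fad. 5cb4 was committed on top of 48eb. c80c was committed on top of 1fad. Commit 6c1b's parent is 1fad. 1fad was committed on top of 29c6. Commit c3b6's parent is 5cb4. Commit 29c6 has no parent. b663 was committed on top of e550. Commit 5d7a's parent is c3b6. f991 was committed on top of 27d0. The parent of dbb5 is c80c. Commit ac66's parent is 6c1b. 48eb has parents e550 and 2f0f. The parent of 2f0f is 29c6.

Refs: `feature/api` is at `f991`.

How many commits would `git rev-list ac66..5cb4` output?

Reachable from 5cb4: {1fad, 29c6, 2f0f, 48eb, 5cb4, e550}.
Reachable from ac66: {1fad, 29c6, 6c1b, ac66}.
In 5cb4's history but not ac66's: {2f0f, 48eb, 5cb4, e550} — 4 commits.

4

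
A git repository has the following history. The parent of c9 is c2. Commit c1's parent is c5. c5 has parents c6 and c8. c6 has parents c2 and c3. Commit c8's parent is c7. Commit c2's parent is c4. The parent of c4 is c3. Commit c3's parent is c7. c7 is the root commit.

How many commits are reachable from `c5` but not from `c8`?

5

Reachable from c5: {c2, c3, c4, c5, c6, c7, c8}.
Reachable from c8: {c7, c8}.
In c5's history but not c8's: {c2, c3, c4, c5, c6} — 5 commits.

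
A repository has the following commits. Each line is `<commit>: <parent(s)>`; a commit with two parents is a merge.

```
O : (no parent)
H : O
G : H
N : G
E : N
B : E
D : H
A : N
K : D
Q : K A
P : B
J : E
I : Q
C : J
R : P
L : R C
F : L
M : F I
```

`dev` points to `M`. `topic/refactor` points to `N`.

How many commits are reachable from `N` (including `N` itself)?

4

Walking parent pointers from N: reachable set = {G, H, N, O}.
That is 4 commits.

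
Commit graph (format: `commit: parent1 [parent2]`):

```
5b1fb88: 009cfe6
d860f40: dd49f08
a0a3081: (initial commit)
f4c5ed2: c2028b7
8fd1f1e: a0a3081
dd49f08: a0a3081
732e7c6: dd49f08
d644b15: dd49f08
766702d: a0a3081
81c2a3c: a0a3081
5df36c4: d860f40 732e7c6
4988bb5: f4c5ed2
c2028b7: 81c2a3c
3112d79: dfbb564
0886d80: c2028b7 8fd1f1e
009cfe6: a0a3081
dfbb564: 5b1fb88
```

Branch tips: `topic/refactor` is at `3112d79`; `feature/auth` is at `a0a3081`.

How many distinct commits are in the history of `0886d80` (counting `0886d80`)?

Walking parent pointers from 0886d80: reachable set = {0886d80, 81c2a3c, 8fd1f1e, a0a3081, c2028b7}.
That is 5 commits.

5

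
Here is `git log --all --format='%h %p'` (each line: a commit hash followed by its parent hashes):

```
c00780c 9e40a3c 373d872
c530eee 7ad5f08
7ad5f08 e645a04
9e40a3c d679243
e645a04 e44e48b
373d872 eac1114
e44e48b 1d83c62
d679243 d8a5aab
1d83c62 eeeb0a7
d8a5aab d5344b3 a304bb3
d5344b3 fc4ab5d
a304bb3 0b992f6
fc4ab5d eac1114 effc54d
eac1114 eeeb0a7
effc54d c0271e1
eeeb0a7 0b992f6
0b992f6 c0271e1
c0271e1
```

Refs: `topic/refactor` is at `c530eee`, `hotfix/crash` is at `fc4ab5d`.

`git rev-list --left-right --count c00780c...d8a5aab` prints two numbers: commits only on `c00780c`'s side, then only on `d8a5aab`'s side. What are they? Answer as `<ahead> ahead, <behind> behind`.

4 ahead, 0 behind

Reachable from c00780c: {0b992f6, 373d872, 9e40a3c, a304bb3, c00780c, c0271e1, d5344b3, d679243, d8a5aab, eac1114, eeeb0a7, effc54d, fc4ab5d}.
Reachable from d8a5aab: {0b992f6, a304bb3, c0271e1, d5344b3, d8a5aab, eac1114, eeeb0a7, effc54d, fc4ab5d}.
Only in c00780c's history (ahead): {373d872, 9e40a3c, c00780c, d679243} — 4.
Only in d8a5aab's history (behind): {} — 0.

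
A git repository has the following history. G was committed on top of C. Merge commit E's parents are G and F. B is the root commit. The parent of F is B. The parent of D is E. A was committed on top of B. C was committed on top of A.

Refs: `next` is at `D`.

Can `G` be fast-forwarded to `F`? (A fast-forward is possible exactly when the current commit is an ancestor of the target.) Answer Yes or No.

No

A fast-forward from G to F is possible iff G is an ancestor of F.
Ancestors of F: {B, F}.
G is not among them, so fast-forward is not possible.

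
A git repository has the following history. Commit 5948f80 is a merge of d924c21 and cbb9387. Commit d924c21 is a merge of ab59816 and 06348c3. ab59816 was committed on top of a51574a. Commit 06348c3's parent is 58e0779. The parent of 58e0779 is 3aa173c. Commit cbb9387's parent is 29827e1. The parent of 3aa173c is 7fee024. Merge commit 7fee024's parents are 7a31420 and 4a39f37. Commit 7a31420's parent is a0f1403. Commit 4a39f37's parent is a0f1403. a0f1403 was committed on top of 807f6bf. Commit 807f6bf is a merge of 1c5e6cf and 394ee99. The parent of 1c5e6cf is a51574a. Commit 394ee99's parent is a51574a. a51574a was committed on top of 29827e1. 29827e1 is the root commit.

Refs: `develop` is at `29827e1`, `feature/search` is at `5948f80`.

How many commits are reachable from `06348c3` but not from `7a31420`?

Reachable from 06348c3: {06348c3, 1c5e6cf, 29827e1, 394ee99, 3aa173c, 4a39f37, 58e0779, 7a31420, 7fee024, 807f6bf, a0f1403, a51574a}.
Reachable from 7a31420: {1c5e6cf, 29827e1, 394ee99, 7a31420, 807f6bf, a0f1403, a51574a}.
In 06348c3's history but not 7a31420's: {06348c3, 3aa173c, 4a39f37, 58e0779, 7fee024} — 5 commits.

5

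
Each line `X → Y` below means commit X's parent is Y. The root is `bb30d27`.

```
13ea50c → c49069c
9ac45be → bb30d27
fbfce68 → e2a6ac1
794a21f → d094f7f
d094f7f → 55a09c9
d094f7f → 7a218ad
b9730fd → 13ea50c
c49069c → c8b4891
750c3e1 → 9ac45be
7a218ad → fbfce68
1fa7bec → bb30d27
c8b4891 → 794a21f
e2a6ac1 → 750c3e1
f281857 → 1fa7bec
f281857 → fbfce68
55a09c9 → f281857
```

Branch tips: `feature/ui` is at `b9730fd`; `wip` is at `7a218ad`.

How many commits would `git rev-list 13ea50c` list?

Walking parent pointers from 13ea50c: reachable set = {13ea50c, 1fa7bec, 55a09c9, 750c3e1, 794a21f, 7a218ad, 9ac45be, bb30d27, c49069c, c8b4891, d094f7f, e2a6ac1, f281857, fbfce68}.
That is 14 commits.

14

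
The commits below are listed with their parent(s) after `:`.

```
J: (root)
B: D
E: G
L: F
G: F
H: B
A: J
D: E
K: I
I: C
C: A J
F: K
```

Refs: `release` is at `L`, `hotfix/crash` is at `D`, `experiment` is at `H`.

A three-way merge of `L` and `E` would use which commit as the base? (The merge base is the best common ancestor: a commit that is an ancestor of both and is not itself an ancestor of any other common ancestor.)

F

Ancestors of L: {A, C, F, I, J, K, L}.
Ancestors of E: {A, C, E, F, G, I, J, K}.
Common ancestors: {A, C, F, I, J, K}.
Among these, F is not an ancestor of any other common ancestor — it is the merge base.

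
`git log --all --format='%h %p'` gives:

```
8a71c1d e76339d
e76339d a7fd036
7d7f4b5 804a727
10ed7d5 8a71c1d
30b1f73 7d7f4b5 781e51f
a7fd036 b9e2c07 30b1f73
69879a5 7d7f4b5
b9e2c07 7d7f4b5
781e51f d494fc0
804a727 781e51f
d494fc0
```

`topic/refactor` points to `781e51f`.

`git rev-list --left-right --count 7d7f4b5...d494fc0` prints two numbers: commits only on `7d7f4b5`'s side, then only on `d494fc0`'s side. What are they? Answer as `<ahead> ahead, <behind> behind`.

Reachable from 7d7f4b5: {781e51f, 7d7f4b5, 804a727, d494fc0}.
Reachable from d494fc0: {d494fc0}.
Only in 7d7f4b5's history (ahead): {781e51f, 7d7f4b5, 804a727} — 3.
Only in d494fc0's history (behind): {} — 0.

3 ahead, 0 behind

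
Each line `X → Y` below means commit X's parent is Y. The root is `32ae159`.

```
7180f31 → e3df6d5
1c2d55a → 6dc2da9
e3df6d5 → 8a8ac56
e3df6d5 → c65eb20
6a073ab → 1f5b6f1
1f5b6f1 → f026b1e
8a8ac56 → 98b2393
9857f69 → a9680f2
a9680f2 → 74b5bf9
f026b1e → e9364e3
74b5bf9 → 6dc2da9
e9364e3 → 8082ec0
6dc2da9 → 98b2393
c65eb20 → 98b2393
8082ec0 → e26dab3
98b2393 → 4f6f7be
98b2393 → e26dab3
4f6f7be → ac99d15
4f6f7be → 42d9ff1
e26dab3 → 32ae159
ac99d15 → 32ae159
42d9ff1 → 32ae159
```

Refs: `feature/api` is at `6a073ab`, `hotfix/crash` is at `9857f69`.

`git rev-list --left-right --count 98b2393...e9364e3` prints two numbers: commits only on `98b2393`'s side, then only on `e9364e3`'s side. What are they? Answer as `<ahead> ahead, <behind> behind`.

4 ahead, 2 behind

Reachable from 98b2393: {32ae159, 42d9ff1, 4f6f7be, 98b2393, ac99d15, e26dab3}.
Reachable from e9364e3: {32ae159, 8082ec0, e26dab3, e9364e3}.
Only in 98b2393's history (ahead): {42d9ff1, 4f6f7be, 98b2393, ac99d15} — 4.
Only in e9364e3's history (behind): {8082ec0, e9364e3} — 2.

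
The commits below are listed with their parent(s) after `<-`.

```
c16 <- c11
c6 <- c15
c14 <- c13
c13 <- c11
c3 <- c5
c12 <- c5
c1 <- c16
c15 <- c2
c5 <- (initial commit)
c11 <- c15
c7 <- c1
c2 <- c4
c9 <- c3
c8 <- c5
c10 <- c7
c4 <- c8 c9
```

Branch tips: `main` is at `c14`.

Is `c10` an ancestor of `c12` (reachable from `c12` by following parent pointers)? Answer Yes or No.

No

Ancestors of c12: {c12, c5}.
c10 is not in that set, so it is not an ancestor of c12.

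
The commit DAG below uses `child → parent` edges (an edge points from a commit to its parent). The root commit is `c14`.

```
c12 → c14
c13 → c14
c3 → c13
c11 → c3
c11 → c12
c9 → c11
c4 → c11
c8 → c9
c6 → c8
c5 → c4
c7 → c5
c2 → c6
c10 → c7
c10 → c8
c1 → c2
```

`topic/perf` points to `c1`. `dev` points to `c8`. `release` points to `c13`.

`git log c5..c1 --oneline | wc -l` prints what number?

Reachable from c1: {c1, c11, c12, c13, c14, c2, c3, c6, c8, c9}.
Reachable from c5: {c11, c12, c13, c14, c3, c4, c5}.
In c1's history but not c5's: {c1, c2, c6, c8, c9} — 5 commits.

5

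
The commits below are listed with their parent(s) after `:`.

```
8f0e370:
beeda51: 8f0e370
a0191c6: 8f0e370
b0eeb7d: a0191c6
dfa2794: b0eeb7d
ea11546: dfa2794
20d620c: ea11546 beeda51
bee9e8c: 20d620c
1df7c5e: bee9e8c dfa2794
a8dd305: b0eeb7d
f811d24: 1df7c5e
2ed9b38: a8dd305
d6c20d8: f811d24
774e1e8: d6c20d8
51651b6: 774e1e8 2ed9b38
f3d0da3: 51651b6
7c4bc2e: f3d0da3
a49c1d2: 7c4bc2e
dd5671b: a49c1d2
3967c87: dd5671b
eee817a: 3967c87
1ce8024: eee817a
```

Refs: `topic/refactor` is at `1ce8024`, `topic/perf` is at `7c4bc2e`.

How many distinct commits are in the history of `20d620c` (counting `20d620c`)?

7

Walking parent pointers from 20d620c: reachable set = {20d620c, 8f0e370, a0191c6, b0eeb7d, beeda51, dfa2794, ea11546}.
That is 7 commits.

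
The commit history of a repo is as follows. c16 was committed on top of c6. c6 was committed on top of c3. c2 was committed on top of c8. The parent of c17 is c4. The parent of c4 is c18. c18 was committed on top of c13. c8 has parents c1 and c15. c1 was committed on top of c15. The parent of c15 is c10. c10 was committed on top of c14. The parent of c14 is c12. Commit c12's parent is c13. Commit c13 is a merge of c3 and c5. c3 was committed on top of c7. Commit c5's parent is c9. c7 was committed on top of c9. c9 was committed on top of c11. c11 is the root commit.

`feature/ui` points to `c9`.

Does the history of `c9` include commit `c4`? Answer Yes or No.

No

Ancestors of c9: {c11, c9}.
c4 is not in that set, so it is not an ancestor of c9.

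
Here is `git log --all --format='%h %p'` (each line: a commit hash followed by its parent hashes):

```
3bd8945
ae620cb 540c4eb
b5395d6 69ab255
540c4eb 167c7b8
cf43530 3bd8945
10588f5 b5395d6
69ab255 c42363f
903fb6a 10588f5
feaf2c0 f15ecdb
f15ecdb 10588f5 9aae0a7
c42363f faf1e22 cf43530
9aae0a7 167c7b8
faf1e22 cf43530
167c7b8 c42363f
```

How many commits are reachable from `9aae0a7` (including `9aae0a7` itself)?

6

Walking parent pointers from 9aae0a7: reachable set = {167c7b8, 3bd8945, 9aae0a7, c42363f, cf43530, faf1e22}.
That is 6 commits.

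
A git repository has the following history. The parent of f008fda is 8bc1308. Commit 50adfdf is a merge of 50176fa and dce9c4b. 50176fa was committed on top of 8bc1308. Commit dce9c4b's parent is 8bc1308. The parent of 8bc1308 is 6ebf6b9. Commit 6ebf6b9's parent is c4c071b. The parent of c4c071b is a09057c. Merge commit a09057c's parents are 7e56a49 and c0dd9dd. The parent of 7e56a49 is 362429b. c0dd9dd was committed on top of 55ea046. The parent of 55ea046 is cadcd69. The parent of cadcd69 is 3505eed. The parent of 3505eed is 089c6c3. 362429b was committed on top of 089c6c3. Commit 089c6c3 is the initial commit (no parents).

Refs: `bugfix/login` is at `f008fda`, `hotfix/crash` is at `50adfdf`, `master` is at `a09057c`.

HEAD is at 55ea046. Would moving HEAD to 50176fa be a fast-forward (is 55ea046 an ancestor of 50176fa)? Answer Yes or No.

Yes

A fast-forward from 55ea046 to 50176fa is possible iff 55ea046 is an ancestor of 50176fa.
Ancestors of 50176fa: {089c6c3, 3505eed, 362429b, 50176fa, 55ea046, 6ebf6b9, 7e56a49, 8bc1308, a09057c, c0dd9dd, c4c071b, cadcd69}.
55ea046 is among them, so fast-forward is possible.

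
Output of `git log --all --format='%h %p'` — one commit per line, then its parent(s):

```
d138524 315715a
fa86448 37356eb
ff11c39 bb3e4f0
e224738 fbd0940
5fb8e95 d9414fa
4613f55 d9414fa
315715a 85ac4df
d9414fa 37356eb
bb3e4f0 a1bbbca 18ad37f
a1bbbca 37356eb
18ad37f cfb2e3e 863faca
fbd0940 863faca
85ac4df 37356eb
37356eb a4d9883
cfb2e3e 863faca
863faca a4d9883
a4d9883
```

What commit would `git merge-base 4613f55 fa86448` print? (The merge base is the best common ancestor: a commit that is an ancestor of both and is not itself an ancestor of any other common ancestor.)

37356eb

Ancestors of 4613f55: {37356eb, 4613f55, a4d9883, d9414fa}.
Ancestors of fa86448: {37356eb, a4d9883, fa86448}.
Common ancestors: {37356eb, a4d9883}.
Among these, 37356eb is not an ancestor of any other common ancestor — it is the merge base.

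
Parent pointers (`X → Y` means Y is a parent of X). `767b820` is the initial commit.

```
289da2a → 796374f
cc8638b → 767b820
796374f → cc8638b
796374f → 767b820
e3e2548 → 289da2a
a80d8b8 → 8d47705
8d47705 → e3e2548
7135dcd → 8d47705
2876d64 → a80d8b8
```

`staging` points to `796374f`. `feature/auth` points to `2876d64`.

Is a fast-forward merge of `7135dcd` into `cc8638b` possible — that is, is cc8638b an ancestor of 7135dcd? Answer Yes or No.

Yes

A fast-forward from cc8638b to 7135dcd is possible iff cc8638b is an ancestor of 7135dcd.
Ancestors of 7135dcd: {289da2a, 7135dcd, 767b820, 796374f, 8d47705, cc8638b, e3e2548}.
cc8638b is among them, so fast-forward is possible.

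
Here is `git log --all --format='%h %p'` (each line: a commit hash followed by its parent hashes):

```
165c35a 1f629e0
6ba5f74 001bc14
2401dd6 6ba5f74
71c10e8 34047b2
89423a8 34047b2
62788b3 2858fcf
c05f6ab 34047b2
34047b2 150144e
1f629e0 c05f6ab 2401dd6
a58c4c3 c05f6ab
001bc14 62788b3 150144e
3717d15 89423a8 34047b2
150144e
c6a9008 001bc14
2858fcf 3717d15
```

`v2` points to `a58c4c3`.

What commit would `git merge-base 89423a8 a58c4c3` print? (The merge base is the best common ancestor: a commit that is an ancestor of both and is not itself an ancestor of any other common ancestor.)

34047b2

Ancestors of 89423a8: {150144e, 34047b2, 89423a8}.
Ancestors of a58c4c3: {150144e, 34047b2, a58c4c3, c05f6ab}.
Common ancestors: {150144e, 34047b2}.
Among these, 34047b2 is not an ancestor of any other common ancestor — it is the merge base.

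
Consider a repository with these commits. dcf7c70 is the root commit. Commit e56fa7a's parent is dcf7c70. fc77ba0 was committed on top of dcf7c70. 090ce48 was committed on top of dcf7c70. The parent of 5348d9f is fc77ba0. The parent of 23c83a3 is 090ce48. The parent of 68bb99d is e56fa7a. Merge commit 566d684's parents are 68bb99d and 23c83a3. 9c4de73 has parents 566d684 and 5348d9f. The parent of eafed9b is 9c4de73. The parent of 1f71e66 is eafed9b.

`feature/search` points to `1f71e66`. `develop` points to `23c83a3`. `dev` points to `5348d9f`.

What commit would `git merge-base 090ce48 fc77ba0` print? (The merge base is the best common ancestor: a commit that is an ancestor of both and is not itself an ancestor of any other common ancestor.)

dcf7c70

Ancestors of 090ce48: {090ce48, dcf7c70}.
Ancestors of fc77ba0: {dcf7c70, fc77ba0}.
Common ancestors: {dcf7c70}.
The only common ancestor is dcf7c70, so it is the merge base.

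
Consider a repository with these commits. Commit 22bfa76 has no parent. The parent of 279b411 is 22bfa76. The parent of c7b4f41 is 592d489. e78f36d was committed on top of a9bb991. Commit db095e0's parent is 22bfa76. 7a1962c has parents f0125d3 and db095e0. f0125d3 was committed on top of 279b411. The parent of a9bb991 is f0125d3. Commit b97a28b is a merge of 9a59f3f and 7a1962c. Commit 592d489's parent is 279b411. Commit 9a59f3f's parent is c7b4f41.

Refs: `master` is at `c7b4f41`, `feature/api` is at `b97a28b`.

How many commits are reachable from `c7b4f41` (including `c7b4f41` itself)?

Walking parent pointers from c7b4f41: reachable set = {22bfa76, 279b411, 592d489, c7b4f41}.
That is 4 commits.

4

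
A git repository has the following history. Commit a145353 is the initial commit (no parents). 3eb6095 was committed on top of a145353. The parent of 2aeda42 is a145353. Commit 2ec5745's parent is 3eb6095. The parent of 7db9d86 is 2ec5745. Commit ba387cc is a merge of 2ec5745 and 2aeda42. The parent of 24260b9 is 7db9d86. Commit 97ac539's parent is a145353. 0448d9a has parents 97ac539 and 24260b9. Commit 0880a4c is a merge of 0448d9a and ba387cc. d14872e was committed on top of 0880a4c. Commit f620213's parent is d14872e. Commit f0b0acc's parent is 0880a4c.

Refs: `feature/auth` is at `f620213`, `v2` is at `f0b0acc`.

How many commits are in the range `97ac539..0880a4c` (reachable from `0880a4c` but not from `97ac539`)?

Reachable from 0880a4c: {0448d9a, 0880a4c, 24260b9, 2aeda42, 2ec5745, 3eb6095, 7db9d86, 97ac539, a145353, ba387cc}.
Reachable from 97ac539: {97ac539, a145353}.
In 0880a4c's history but not 97ac539's: {0448d9a, 0880a4c, 24260b9, 2aeda42, 2ec5745, 3eb6095, 7db9d86, ba387cc} — 8 commits.

8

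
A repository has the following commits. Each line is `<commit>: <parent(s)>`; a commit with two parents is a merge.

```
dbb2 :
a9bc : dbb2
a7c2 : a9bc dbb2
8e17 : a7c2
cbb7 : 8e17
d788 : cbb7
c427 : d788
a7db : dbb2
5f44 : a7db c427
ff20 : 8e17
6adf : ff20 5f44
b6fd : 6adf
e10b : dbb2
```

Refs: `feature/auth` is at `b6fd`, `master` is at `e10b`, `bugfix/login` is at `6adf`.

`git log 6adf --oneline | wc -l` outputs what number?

Walking parent pointers from 6adf: reachable set = {5f44, 6adf, 8e17, a7c2, a7db, a9bc, c427, cbb7, d788, dbb2, ff20}.
That is 11 commits.

11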